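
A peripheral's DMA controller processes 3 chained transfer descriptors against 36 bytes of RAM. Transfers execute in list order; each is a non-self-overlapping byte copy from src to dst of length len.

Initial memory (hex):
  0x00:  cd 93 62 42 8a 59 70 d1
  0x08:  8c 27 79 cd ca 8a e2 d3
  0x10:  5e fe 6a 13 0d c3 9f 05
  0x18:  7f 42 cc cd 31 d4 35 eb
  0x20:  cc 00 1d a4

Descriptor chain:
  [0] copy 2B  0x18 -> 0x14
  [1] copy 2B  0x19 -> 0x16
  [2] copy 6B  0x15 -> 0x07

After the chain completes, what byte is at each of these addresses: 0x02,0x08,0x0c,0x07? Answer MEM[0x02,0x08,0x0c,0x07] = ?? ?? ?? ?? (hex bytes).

D0: mem[0x14..0x15] <- [7f 42]
D1: mem[0x16..0x17] <- [42 cc]
D2: mem[0x07..0x0c] <- [42 42 cc 7f 42 cc]
query mem[0x02]=0x62, mem[0x08]=0x42, mem[0x0c]=0xcc, mem[0x07]=0x42

MEM[0x02,0x08,0x0c,0x07] = 62 42 cc 42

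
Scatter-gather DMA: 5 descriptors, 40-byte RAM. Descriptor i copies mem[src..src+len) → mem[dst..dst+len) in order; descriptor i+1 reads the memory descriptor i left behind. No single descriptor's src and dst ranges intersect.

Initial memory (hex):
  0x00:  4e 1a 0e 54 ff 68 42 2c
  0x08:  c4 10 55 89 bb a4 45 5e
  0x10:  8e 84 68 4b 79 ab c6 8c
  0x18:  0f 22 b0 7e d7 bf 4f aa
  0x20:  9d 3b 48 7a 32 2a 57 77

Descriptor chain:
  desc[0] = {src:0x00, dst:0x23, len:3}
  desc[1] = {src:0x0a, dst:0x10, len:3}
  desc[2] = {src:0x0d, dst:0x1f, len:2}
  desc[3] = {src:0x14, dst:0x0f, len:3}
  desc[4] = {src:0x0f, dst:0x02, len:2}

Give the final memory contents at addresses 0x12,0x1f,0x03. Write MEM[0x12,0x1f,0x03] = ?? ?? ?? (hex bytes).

#0 dst[0x23+3] := {0x4e,0x1a,0x0e}
#1 dst[0x10+3] := {0x55,0x89,0xbb}
#2 dst[0x1f+2] := {0xa4,0x45}
#3 dst[0x0f+3] := {0x79,0xab,0xc6}
#4 dst[0x02+2] := {0x79,0xab}
query mem[0x12]=0xbb, mem[0x1f]=0xa4, mem[0x03]=0xab

MEM[0x12,0x1f,0x03] = bb a4 ab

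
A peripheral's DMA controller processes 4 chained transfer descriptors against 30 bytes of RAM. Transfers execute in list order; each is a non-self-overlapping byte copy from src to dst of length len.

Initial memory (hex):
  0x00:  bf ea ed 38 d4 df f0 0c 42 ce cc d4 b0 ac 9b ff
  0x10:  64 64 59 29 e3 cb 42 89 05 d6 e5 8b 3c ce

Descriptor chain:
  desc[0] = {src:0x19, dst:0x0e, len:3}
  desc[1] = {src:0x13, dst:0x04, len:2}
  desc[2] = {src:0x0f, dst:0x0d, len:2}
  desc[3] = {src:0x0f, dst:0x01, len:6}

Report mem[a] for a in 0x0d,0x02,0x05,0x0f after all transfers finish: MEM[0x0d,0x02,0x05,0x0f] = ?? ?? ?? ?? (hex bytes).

MEM[0x0d,0x02,0x05,0x0f] = e5 8b 29 e5

#0 dst[0x0e+3] := {0xd6,0xe5,0x8b}
#1 dst[0x04+2] := {0x29,0xe3}
#2 dst[0x0d+2] := {0xe5,0x8b}
#3 dst[0x01+6] := {0xe5,0x8b,0x64,0x59,0x29,0xe3}
query mem[0x0d]=0xe5, mem[0x02]=0x8b, mem[0x05]=0x29, mem[0x0f]=0xe5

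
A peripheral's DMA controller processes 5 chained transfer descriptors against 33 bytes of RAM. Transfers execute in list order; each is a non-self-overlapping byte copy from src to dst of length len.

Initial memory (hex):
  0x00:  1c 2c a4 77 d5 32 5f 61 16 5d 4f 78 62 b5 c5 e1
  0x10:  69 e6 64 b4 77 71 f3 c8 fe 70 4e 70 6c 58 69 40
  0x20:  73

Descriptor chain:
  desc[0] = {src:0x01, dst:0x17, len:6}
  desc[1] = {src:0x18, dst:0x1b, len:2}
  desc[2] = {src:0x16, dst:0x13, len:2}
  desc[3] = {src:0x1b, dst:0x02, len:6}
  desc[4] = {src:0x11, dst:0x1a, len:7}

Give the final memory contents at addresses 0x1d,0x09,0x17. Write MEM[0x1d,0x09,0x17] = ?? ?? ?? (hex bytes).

MEM[0x1d,0x09,0x17] = 2c 5d 2c

D0: mem[0x17..0x1c] <- [2c a4 77 d5 32 5f]
D1: mem[0x1b..0x1c] <- [a4 77]
D2: mem[0x13..0x14] <- [f3 2c]
D3: mem[0x02..0x07] <- [a4 77 58 69 40 73]
D4: mem[0x1a..0x20] <- [e6 64 f3 2c 71 f3 2c]
query mem[0x1d]=0x2c, mem[0x09]=0x5d, mem[0x17]=0x2c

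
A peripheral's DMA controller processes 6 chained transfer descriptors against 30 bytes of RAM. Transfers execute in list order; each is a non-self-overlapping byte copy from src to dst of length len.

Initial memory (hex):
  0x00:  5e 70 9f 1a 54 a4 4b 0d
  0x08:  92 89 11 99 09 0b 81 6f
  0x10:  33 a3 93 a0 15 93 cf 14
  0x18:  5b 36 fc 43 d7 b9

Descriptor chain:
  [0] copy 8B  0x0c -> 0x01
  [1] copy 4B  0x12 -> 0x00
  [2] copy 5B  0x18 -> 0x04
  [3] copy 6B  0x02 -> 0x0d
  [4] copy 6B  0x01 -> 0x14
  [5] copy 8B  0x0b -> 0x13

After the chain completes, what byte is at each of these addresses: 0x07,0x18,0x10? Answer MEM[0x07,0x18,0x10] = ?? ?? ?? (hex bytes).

#0 dst[0x01+8] := {0x09,0x0b,0x81,0x6f,0x33,0xa3,0x93,0xa0}
#1 dst[0x00+4] := {0x93,0xa0,0x15,0x93}
#2 dst[0x04+5] := {0x5b,0x36,0xfc,0x43,0xd7}
#3 dst[0x0d+6] := {0x15,0x93,0x5b,0x36,0xfc,0x43}
#4 dst[0x14+6] := {0xa0,0x15,0x93,0x5b,0x36,0xfc}
#5 dst[0x13+8] := {0x99,0x09,0x15,0x93,0x5b,0x36,0xfc,0x43}
query mem[0x07]=0x43, mem[0x18]=0x36, mem[0x10]=0x36

MEM[0x07,0x18,0x10] = 43 36 36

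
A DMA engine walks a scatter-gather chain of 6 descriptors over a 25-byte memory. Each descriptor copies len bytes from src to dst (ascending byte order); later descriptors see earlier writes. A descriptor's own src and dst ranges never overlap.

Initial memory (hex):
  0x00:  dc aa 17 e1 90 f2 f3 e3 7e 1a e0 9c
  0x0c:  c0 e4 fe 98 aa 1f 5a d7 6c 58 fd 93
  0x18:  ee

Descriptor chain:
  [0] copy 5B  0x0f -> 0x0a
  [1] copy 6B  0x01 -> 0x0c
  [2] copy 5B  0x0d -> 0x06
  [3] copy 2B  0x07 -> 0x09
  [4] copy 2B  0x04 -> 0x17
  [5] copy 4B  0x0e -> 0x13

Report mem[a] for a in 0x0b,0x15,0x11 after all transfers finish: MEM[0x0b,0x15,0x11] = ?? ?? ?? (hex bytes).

MEM[0x0b,0x15,0x11] = aa f2 f3

[0] 0x0f->0x0a len=5 : 98 aa 1f 5a d7
[1] 0x01->0x0c len=6 : aa 17 e1 90 f2 f3
[2] 0x0d->0x06 len=5 : 17 e1 90 f2 f3
[3] 0x07->0x09 len=2 : e1 90
[4] 0x04->0x17 len=2 : 90 f2
[5] 0x0e->0x13 len=4 : e1 90 f2 f3
query mem[0x0b]=0xaa, mem[0x15]=0xf2, mem[0x11]=0xf3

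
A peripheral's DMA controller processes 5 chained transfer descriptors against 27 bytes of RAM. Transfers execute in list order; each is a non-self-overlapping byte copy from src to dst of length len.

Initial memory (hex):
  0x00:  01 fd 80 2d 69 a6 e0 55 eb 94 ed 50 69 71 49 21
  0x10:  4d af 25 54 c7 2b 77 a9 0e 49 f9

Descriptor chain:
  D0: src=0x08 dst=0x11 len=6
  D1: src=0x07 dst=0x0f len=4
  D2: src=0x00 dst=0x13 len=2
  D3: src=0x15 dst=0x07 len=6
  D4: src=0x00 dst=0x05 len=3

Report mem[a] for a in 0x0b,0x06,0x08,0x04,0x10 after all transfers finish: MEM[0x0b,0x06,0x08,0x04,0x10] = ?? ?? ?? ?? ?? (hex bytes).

MEM[0x0b,0x06,0x08,0x04,0x10] = 49 fd 71 69 eb

#0 dst[0x11+6] := {0xeb,0x94,0xed,0x50,0x69,0x71}
#1 dst[0x0f+4] := {0x55,0xeb,0x94,0xed}
#2 dst[0x13+2] := {0x01,0xfd}
#3 dst[0x07+6] := {0x69,0x71,0xa9,0x0e,0x49,0xf9}
#4 dst[0x05+3] := {0x01,0xfd,0x80}
query mem[0x0b]=0x49, mem[0x06]=0xfd, mem[0x08]=0x71, mem[0x04]=0x69, mem[0x10]=0xeb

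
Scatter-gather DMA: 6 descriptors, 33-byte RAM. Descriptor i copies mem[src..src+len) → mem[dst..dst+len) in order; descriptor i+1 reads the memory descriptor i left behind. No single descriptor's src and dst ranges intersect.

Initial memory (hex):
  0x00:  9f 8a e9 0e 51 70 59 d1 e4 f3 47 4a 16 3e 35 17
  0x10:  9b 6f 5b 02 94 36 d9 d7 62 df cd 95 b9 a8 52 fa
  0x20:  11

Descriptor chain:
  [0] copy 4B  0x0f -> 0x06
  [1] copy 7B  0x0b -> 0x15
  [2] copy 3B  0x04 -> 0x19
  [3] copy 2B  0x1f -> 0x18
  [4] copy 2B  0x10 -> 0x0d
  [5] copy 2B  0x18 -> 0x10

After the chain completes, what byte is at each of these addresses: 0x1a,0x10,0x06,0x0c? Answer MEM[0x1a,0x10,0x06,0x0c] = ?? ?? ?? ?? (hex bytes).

MEM[0x1a,0x10,0x06,0x0c] = 70 fa 17 16

[0] 0x0f->0x06 len=4 : 17 9b 6f 5b
[1] 0x0b->0x15 len=7 : 4a 16 3e 35 17 9b 6f
[2] 0x04->0x19 len=3 : 51 70 17
[3] 0x1f->0x18 len=2 : fa 11
[4] 0x10->0x0d len=2 : 9b 6f
[5] 0x18->0x10 len=2 : fa 11
query mem[0x1a]=0x70, mem[0x10]=0xfa, mem[0x06]=0x17, mem[0x0c]=0x16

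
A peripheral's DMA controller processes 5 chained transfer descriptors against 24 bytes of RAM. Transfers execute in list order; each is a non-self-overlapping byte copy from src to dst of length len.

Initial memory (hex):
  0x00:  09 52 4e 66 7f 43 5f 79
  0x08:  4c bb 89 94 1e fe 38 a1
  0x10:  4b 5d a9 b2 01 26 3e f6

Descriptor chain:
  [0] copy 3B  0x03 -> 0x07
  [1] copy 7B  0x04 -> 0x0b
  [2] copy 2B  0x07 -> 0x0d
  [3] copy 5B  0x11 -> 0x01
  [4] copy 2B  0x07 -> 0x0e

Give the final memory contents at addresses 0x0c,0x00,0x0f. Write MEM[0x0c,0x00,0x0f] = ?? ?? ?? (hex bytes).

MEM[0x0c,0x00,0x0f] = 43 09 7f

[0] 0x03->0x07 len=3 : 66 7f 43
[1] 0x04->0x0b len=7 : 7f 43 5f 66 7f 43 89
[2] 0x07->0x0d len=2 : 66 7f
[3] 0x11->0x01 len=5 : 89 a9 b2 01 26
[4] 0x07->0x0e len=2 : 66 7f
query mem[0x0c]=0x43, mem[0x00]=0x09, mem[0x0f]=0x7f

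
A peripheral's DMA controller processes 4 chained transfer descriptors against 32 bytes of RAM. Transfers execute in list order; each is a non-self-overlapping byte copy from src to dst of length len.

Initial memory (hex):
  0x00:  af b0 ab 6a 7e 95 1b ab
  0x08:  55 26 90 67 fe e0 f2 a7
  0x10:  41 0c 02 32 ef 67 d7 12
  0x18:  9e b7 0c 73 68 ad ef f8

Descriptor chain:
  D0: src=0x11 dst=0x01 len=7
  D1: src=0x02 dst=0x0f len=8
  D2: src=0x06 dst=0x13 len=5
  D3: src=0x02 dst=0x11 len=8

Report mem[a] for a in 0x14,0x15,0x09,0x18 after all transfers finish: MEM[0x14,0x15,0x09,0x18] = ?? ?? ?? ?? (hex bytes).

[0] 0x11->0x01 len=7 : 0c 02 32 ef 67 d7 12
[1] 0x02->0x0f len=8 : 02 32 ef 67 d7 12 55 26
[2] 0x06->0x13 len=5 : d7 12 55 26 90
[3] 0x02->0x11 len=8 : 02 32 ef 67 d7 12 55 26
query mem[0x14]=0x67, mem[0x15]=0xd7, mem[0x09]=0x26, mem[0x18]=0x26

MEM[0x14,0x15,0x09,0x18] = 67 d7 26 26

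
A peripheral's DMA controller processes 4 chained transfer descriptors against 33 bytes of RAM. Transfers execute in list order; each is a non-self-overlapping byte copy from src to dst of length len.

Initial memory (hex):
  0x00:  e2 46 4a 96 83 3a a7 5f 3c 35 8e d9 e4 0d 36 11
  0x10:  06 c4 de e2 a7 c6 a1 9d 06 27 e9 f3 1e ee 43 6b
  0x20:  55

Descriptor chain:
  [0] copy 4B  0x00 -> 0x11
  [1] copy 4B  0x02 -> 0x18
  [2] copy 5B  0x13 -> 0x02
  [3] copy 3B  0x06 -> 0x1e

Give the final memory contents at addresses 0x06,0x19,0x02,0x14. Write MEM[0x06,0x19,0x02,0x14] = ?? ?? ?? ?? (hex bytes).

MEM[0x06,0x19,0x02,0x14] = 9d 96 4a 96

  after D0: wrote 4B at 0x11 = e2464a96
  after D1: wrote 4B at 0x18 = 4a96833a
  after D2: wrote 5B at 0x02 = 4a96c6a19d
  after D3: wrote 3B at 0x1e = 9d5f3c
query mem[0x06]=0x9d, mem[0x19]=0x96, mem[0x02]=0x4a, mem[0x14]=0x96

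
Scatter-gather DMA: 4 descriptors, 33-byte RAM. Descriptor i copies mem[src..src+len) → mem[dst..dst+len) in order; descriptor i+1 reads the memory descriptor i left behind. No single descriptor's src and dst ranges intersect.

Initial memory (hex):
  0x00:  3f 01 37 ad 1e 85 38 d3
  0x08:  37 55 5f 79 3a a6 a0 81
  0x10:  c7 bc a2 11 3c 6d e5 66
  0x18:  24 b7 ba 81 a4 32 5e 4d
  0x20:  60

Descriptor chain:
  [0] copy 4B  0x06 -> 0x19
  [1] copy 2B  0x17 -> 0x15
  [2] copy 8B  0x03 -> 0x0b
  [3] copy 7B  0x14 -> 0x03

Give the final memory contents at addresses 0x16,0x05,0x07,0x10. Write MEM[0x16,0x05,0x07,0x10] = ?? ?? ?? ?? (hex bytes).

#0 dst[0x19+4] := {0x38,0xd3,0x37,0x55}
#1 dst[0x15+2] := {0x66,0x24}
#2 dst[0x0b+8] := {0xad,0x1e,0x85,0x38,0xd3,0x37,0x55,0x5f}
#3 dst[0x03+7] := {0x3c,0x66,0x24,0x66,0x24,0x38,0xd3}
query mem[0x16]=0x24, mem[0x05]=0x24, mem[0x07]=0x24, mem[0x10]=0x37

MEM[0x16,0x05,0x07,0x10] = 24 24 24 37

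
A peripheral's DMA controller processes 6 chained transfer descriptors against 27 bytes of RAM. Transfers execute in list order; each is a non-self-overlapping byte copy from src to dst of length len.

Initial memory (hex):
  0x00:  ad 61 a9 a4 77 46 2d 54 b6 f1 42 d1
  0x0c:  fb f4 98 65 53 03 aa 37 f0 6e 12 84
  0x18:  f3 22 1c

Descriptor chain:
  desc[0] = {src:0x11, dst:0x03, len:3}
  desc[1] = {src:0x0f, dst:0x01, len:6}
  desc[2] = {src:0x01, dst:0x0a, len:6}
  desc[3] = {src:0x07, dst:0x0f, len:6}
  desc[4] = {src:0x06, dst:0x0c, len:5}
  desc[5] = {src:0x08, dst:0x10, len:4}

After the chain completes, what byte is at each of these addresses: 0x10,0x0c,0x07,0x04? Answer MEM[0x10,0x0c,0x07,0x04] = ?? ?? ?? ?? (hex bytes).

MEM[0x10,0x0c,0x07,0x04] = b6 f0 54 aa

  after D0: wrote 3B at 0x03 = 03aa37
  after D1: wrote 6B at 0x01 = 655303aa37f0
  after D2: wrote 6B at 0x0a = 655303aa37f0
  after D3: wrote 6B at 0x0f = 54b6f1655303
  after D4: wrote 5B at 0x0c = f054b6f165
  after D5: wrote 4B at 0x10 = b6f16553
query mem[0x10]=0xb6, mem[0x0c]=0xf0, mem[0x07]=0x54, mem[0x04]=0xaa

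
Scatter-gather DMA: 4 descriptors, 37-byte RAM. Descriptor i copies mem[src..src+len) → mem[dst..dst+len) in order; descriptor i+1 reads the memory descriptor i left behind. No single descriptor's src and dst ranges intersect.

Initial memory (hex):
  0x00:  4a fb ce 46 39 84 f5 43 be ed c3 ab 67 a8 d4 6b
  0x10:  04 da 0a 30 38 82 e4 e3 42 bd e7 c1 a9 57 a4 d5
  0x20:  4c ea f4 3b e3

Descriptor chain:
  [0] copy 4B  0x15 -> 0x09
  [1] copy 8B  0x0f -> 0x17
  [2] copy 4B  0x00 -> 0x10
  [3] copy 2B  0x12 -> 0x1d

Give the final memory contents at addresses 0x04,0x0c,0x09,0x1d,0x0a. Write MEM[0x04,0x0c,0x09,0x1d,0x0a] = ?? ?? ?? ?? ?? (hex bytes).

[0] 0x15->0x09 len=4 : 82 e4 e3 42
[1] 0x0f->0x17 len=8 : 6b 04 da 0a 30 38 82 e4
[2] 0x00->0x10 len=4 : 4a fb ce 46
[3] 0x12->0x1d len=2 : ce 46
query mem[0x04]=0x39, mem[0x0c]=0x42, mem[0x09]=0x82, mem[0x1d]=0xce, mem[0x0a]=0xe4

MEM[0x04,0x0c,0x09,0x1d,0x0a] = 39 42 82 ce e4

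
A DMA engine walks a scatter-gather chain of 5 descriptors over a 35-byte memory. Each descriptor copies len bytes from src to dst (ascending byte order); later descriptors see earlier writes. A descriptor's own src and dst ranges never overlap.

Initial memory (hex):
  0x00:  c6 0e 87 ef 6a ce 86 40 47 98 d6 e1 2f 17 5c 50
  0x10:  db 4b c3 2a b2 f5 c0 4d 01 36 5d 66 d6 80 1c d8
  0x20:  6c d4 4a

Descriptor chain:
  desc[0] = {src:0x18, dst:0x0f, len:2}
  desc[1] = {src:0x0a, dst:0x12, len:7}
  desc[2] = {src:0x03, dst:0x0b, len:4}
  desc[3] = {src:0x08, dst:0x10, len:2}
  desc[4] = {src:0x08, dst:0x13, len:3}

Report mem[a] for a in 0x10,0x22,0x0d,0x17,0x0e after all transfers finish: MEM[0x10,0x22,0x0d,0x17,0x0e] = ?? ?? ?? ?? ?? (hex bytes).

#0 dst[0x0f+2] := {0x01,0x36}
#1 dst[0x12+7] := {0xd6,0xe1,0x2f,0x17,0x5c,0x01,0x36}
#2 dst[0x0b+4] := {0xef,0x6a,0xce,0x86}
#3 dst[0x10+2] := {0x47,0x98}
#4 dst[0x13+3] := {0x47,0x98,0xd6}
query mem[0x10]=0x47, mem[0x22]=0x4a, mem[0x0d]=0xce, mem[0x17]=0x01, mem[0x0e]=0x86

MEM[0x10,0x22,0x0d,0x17,0x0e] = 47 4a ce 01 86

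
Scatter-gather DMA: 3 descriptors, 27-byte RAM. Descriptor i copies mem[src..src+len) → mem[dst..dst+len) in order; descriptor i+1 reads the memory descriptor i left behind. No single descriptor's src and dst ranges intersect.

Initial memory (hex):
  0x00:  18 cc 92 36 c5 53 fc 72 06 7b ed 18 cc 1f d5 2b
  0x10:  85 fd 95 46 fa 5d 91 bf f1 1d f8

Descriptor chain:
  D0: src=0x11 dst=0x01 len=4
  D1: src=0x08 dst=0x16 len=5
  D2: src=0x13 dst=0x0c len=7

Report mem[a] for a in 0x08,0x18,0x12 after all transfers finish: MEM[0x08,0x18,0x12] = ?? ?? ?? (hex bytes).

D0: mem[0x01..0x04] <- [fd 95 46 fa]
D1: mem[0x16..0x1a] <- [06 7b ed 18 cc]
D2: mem[0x0c..0x12] <- [46 fa 5d 06 7b ed 18]
query mem[0x08]=0x06, mem[0x18]=0xed, mem[0x12]=0x18

MEM[0x08,0x18,0x12] = 06 ed 18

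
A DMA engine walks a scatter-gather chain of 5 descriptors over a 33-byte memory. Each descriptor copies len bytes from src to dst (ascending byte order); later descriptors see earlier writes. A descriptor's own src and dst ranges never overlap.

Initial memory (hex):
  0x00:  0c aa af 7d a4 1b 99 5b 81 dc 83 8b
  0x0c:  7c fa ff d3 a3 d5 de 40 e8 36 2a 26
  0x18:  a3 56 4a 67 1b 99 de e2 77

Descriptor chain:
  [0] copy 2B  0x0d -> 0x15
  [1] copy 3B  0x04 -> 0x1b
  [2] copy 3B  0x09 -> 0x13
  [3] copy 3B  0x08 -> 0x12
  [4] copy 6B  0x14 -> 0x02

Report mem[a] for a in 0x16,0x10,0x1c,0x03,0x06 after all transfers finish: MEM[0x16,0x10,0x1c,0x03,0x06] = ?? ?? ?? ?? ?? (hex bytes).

D0: mem[0x15..0x16] <- [fa ff]
D1: mem[0x1b..0x1d] <- [a4 1b 99]
D2: mem[0x13..0x15] <- [dc 83 8b]
D3: mem[0x12..0x14] <- [81 dc 83]
D4: mem[0x02..0x07] <- [83 8b ff 26 a3 56]
query mem[0x16]=0xff, mem[0x10]=0xa3, mem[0x1c]=0x1b, mem[0x03]=0x8b, mem[0x06]=0xa3

MEM[0x16,0x10,0x1c,0x03,0x06] = ff a3 1b 8b a3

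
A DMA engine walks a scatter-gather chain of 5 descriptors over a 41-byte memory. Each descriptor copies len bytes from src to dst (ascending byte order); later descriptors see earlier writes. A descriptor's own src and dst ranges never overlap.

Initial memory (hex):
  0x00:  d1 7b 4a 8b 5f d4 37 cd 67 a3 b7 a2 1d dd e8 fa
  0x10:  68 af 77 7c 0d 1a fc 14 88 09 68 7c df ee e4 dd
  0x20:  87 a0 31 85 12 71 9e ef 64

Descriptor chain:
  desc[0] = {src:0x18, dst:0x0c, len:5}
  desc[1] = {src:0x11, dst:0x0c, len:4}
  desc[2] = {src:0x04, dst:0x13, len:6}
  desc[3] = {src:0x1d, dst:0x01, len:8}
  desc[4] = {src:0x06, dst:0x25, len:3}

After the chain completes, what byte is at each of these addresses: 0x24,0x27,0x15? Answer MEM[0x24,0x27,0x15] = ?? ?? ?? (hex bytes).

MEM[0x24,0x27,0x15] = 12 12 37

[0] 0x18->0x0c len=5 : 88 09 68 7c df
[1] 0x11->0x0c len=4 : af 77 7c 0d
[2] 0x04->0x13 len=6 : 5f d4 37 cd 67 a3
[3] 0x1d->0x01 len=8 : ee e4 dd 87 a0 31 85 12
[4] 0x06->0x25 len=3 : 31 85 12
query mem[0x24]=0x12, mem[0x27]=0x12, mem[0x15]=0x37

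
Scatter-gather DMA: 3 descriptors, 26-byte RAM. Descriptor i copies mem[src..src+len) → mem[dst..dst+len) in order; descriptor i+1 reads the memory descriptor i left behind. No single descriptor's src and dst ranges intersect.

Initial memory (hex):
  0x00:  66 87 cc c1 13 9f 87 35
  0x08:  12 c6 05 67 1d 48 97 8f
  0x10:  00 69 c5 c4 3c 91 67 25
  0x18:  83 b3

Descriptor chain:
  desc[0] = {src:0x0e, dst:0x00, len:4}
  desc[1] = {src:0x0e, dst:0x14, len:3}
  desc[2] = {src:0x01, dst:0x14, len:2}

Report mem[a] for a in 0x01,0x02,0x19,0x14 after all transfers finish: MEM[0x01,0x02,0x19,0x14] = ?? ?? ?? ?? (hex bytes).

[0] 0x0e->0x00 len=4 : 97 8f 00 69
[1] 0x0e->0x14 len=3 : 97 8f 00
[2] 0x01->0x14 len=2 : 8f 00
query mem[0x01]=0x8f, mem[0x02]=0x00, mem[0x19]=0xb3, mem[0x14]=0x8f

MEM[0x01,0x02,0x19,0x14] = 8f 00 b3 8f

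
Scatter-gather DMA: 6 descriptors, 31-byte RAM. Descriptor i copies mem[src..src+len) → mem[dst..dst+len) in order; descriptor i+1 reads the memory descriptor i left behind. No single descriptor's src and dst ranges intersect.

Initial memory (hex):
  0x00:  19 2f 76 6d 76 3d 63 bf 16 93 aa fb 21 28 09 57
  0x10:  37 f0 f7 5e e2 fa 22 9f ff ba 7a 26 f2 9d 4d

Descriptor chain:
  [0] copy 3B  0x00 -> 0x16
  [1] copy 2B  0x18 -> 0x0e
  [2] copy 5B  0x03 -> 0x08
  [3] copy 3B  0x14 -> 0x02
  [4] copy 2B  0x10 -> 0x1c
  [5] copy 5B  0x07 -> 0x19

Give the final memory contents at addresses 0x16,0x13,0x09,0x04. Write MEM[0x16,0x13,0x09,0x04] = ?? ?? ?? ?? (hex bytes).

[0] 0x00->0x16 len=3 : 19 2f 76
[1] 0x18->0x0e len=2 : 76 ba
[2] 0x03->0x08 len=5 : 6d 76 3d 63 bf
[3] 0x14->0x02 len=3 : e2 fa 19
[4] 0x10->0x1c len=2 : 37 f0
[5] 0x07->0x19 len=5 : bf 6d 76 3d 63
query mem[0x16]=0x19, mem[0x13]=0x5e, mem[0x09]=0x76, mem[0x04]=0x19

MEM[0x16,0x13,0x09,0x04] = 19 5e 76 19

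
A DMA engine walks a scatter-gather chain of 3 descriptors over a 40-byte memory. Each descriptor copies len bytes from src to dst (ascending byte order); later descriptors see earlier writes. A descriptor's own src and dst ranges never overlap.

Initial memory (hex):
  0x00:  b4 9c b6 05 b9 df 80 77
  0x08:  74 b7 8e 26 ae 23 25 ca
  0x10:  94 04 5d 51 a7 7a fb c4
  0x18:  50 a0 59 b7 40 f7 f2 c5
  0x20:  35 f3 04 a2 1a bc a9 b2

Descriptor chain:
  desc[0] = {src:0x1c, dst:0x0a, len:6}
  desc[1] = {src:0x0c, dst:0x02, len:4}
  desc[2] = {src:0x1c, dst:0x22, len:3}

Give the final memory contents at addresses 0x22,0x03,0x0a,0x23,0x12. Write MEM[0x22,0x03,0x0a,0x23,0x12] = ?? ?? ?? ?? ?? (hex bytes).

MEM[0x22,0x03,0x0a,0x23,0x12] = 40 c5 40 f7 5d

D0: mem[0x0a..0x0f] <- [40 f7 f2 c5 35 f3]
D1: mem[0x02..0x05] <- [f2 c5 35 f3]
D2: mem[0x22..0x24] <- [40 f7 f2]
query mem[0x22]=0x40, mem[0x03]=0xc5, mem[0x0a]=0x40, mem[0x23]=0xf7, mem[0x12]=0x5d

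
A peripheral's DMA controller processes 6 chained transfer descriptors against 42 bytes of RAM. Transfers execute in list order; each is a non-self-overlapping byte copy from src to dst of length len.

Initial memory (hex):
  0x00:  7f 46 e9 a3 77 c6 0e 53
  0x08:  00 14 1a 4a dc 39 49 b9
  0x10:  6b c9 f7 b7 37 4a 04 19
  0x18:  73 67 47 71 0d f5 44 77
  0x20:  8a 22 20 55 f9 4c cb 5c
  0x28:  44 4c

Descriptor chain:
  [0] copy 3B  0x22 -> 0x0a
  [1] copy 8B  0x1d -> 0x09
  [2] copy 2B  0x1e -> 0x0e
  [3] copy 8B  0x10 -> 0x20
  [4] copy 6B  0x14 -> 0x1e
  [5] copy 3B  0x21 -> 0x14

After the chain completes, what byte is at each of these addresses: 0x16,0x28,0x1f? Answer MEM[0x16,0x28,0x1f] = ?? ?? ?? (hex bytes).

D0: mem[0x0a..0x0c] <- [20 55 f9]
D1: mem[0x09..0x10] <- [f5 44 77 8a 22 20 55 f9]
D2: mem[0x0e..0x0f] <- [44 77]
D3: mem[0x20..0x27] <- [f9 c9 f7 b7 37 4a 04 19]
D4: mem[0x1e..0x23] <- [37 4a 04 19 73 67]
D5: mem[0x14..0x16] <- [19 73 67]
query mem[0x16]=0x67, mem[0x28]=0x44, mem[0x1f]=0x4a

MEM[0x16,0x28,0x1f] = 67 44 4a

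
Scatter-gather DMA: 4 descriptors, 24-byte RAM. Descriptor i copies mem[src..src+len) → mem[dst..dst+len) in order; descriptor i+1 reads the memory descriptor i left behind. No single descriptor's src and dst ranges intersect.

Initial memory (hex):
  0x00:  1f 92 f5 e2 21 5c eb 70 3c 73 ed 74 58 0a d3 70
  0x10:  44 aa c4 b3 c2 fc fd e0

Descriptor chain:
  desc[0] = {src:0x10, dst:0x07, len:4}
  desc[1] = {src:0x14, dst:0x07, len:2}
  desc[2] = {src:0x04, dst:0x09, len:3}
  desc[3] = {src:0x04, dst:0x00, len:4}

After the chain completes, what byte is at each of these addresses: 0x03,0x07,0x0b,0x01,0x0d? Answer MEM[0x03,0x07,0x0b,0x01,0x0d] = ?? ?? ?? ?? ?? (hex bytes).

#0 dst[0x07+4] := {0x44,0xaa,0xc4,0xb3}
#1 dst[0x07+2] := {0xc2,0xfc}
#2 dst[0x09+3] := {0x21,0x5c,0xeb}
#3 dst[0x00+4] := {0x21,0x5c,0xeb,0xc2}
query mem[0x03]=0xc2, mem[0x07]=0xc2, mem[0x0b]=0xeb, mem[0x01]=0x5c, mem[0x0d]=0x0a

MEM[0x03,0x07,0x0b,0x01,0x0d] = c2 c2 eb 5c 0a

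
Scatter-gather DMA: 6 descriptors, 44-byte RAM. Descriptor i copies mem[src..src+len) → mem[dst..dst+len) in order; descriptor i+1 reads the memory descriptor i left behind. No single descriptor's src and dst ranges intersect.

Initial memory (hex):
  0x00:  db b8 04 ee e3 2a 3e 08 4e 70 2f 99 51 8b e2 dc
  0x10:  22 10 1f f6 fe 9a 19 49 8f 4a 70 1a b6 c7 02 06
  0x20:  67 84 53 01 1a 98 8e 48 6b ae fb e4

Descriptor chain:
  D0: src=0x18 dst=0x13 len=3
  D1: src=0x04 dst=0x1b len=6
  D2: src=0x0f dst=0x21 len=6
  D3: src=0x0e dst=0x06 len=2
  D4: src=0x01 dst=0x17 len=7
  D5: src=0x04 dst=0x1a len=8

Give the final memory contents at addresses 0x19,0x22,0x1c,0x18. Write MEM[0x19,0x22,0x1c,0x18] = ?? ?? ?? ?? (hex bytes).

[0] 0x18->0x13 len=3 : 8f 4a 70
[1] 0x04->0x1b len=6 : e3 2a 3e 08 4e 70
[2] 0x0f->0x21 len=6 : dc 22 10 1f 8f 4a
[3] 0x0e->0x06 len=2 : e2 dc
[4] 0x01->0x17 len=7 : b8 04 ee e3 2a e2 dc
[5] 0x04->0x1a len=8 : e3 2a e2 dc 4e 70 2f 99
query mem[0x19]=0xee, mem[0x22]=0x22, mem[0x1c]=0xe2, mem[0x18]=0x04

MEM[0x19,0x22,0x1c,0x18] = ee 22 e2 04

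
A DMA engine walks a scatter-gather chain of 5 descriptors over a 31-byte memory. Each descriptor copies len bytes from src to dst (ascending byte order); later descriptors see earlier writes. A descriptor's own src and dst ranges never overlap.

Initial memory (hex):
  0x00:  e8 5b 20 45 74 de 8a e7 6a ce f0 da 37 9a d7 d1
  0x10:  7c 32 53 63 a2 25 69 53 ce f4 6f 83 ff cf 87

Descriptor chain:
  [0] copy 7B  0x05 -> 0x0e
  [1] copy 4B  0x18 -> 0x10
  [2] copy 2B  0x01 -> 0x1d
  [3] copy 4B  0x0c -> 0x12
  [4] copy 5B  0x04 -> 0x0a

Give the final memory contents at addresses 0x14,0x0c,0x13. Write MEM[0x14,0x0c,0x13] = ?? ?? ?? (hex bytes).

MEM[0x14,0x0c,0x13] = de 8a 9a

#0 dst[0x0e+7] := {0xde,0x8a,0xe7,0x6a,0xce,0xf0,0xda}
#1 dst[0x10+4] := {0xce,0xf4,0x6f,0x83}
#2 dst[0x1d+2] := {0x5b,0x20}
#3 dst[0x12+4] := {0x37,0x9a,0xde,0x8a}
#4 dst[0x0a+5] := {0x74,0xde,0x8a,0xe7,0x6a}
query mem[0x14]=0xde, mem[0x0c]=0x8a, mem[0x13]=0x9a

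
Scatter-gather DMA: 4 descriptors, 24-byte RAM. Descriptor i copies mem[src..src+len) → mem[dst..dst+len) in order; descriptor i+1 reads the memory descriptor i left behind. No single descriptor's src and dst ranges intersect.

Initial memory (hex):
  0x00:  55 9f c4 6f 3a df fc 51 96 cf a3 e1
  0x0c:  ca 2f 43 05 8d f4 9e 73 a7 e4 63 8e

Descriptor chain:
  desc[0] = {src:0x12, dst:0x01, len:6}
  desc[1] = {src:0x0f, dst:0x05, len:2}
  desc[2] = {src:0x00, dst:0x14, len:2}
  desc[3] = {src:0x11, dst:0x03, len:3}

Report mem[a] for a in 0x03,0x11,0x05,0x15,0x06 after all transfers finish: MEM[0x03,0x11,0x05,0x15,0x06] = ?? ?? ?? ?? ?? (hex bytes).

MEM[0x03,0x11,0x05,0x15,0x06] = f4 f4 73 9e 8d

  after D0: wrote 6B at 0x01 = 9e73a7e4638e
  after D1: wrote 2B at 0x05 = 058d
  after D2: wrote 2B at 0x14 = 559e
  after D3: wrote 3B at 0x03 = f49e73
query mem[0x03]=0xf4, mem[0x11]=0xf4, mem[0x05]=0x73, mem[0x15]=0x9e, mem[0x06]=0x8d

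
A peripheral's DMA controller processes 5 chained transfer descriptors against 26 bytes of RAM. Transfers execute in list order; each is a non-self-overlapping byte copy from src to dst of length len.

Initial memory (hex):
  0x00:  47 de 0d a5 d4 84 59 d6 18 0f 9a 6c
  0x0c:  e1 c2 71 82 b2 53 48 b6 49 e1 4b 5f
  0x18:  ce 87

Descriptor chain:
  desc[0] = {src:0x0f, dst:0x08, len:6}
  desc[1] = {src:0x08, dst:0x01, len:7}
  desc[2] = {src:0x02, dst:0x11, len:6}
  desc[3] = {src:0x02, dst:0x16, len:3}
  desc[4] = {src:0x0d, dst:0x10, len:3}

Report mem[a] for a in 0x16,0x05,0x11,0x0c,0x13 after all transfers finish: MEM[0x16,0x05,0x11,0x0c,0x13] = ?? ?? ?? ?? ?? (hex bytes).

D0: mem[0x08..0x0d] <- [82 b2 53 48 b6 49]
D1: mem[0x01..0x07] <- [82 b2 53 48 b6 49 71]
D2: mem[0x11..0x16] <- [b2 53 48 b6 49 71]
D3: mem[0x16..0x18] <- [b2 53 48]
D4: mem[0x10..0x12] <- [49 71 82]
query mem[0x16]=0xb2, mem[0x05]=0xb6, mem[0x11]=0x71, mem[0x0c]=0xb6, mem[0x13]=0x48

MEM[0x16,0x05,0x11,0x0c,0x13] = b2 b6 71 b6 48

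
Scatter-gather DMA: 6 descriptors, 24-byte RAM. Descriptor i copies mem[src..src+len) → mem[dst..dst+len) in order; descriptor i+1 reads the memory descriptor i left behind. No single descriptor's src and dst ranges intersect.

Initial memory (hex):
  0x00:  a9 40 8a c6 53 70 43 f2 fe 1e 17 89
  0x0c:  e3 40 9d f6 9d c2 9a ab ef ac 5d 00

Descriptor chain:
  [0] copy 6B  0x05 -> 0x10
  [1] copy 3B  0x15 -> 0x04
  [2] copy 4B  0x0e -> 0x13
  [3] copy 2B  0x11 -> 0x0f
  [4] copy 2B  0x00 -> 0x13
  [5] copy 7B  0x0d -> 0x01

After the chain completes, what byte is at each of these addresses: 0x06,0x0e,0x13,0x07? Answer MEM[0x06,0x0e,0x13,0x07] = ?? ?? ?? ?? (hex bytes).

MEM[0x06,0x0e,0x13,0x07] = f2 9d a9 a9

#0 dst[0x10+6] := {0x70,0x43,0xf2,0xfe,0x1e,0x17}
#1 dst[0x04+3] := {0x17,0x5d,0x00}
#2 dst[0x13+4] := {0x9d,0xf6,0x70,0x43}
#3 dst[0x0f+2] := {0x43,0xf2}
#4 dst[0x13+2] := {0xa9,0x40}
#5 dst[0x01+7] := {0x40,0x9d,0x43,0xf2,0x43,0xf2,0xa9}
query mem[0x06]=0xf2, mem[0x0e]=0x9d, mem[0x13]=0xa9, mem[0x07]=0xa9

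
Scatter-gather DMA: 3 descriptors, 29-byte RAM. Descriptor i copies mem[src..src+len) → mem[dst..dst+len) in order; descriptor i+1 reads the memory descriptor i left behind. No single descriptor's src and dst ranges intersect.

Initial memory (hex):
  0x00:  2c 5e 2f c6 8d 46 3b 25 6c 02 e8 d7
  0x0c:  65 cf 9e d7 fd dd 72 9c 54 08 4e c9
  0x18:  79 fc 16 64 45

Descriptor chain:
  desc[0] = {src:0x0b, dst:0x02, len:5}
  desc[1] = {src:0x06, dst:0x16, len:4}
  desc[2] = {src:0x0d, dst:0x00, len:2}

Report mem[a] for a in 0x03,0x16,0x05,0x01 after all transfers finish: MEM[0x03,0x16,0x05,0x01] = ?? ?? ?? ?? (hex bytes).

MEM[0x03,0x16,0x05,0x01] = 65 d7 9e 9e

#0 dst[0x02+5] := {0xd7,0x65,0xcf,0x9e,0xd7}
#1 dst[0x16+4] := {0xd7,0x25,0x6c,0x02}
#2 dst[0x00+2] := {0xcf,0x9e}
query mem[0x03]=0x65, mem[0x16]=0xd7, mem[0x05]=0x9e, mem[0x01]=0x9e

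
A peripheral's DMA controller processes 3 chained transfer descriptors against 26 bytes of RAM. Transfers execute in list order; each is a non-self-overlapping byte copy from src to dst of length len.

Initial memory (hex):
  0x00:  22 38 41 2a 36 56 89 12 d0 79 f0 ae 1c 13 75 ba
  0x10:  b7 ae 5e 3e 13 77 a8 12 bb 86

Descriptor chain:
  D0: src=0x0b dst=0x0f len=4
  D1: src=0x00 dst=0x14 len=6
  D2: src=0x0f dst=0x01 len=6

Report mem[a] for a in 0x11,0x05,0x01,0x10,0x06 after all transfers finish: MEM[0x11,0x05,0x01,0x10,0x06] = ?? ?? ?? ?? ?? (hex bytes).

#0 dst[0x0f+4] := {0xae,0x1c,0x13,0x75}
#1 dst[0x14+6] := {0x22,0x38,0x41,0x2a,0x36,0x56}
#2 dst[0x01+6] := {0xae,0x1c,0x13,0x75,0x3e,0x22}
query mem[0x11]=0x13, mem[0x05]=0x3e, mem[0x01]=0xae, mem[0x10]=0x1c, mem[0x06]=0x22

MEM[0x11,0x05,0x01,0x10,0x06] = 13 3e ae 1c 22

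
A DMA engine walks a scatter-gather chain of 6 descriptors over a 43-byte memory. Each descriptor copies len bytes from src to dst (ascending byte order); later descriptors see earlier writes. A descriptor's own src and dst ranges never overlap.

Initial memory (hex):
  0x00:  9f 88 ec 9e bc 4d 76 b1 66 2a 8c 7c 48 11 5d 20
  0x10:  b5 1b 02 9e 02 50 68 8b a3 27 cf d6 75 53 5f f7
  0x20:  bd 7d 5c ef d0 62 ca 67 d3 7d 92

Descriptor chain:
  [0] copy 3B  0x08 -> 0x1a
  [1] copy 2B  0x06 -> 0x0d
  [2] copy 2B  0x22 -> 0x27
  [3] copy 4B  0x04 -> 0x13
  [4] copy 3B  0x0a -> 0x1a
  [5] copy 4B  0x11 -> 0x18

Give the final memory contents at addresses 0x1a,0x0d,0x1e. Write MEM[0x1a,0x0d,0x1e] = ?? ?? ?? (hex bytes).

D0: mem[0x1a..0x1c] <- [66 2a 8c]
D1: mem[0x0d..0x0e] <- [76 b1]
D2: mem[0x27..0x28] <- [5c ef]
D3: mem[0x13..0x16] <- [bc 4d 76 b1]
D4: mem[0x1a..0x1c] <- [8c 7c 48]
D5: mem[0x18..0x1b] <- [1b 02 bc 4d]
query mem[0x1a]=0xbc, mem[0x0d]=0x76, mem[0x1e]=0x5f

MEM[0x1a,0x0d,0x1e] = bc 76 5f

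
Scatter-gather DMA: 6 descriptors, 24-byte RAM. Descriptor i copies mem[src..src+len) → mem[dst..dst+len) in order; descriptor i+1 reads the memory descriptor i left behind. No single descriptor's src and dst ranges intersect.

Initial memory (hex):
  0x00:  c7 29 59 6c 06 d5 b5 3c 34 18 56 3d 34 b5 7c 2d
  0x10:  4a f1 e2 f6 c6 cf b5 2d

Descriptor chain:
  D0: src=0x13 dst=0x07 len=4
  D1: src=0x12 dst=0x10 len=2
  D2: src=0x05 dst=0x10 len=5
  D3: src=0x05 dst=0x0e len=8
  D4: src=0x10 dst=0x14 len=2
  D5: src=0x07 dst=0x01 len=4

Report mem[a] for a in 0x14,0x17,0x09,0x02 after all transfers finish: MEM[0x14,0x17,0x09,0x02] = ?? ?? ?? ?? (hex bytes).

MEM[0x14,0x17,0x09,0x02] = f6 2d cf c6

D0: mem[0x07..0x0a] <- [f6 c6 cf b5]
D1: mem[0x10..0x11] <- [e2 f6]
D2: mem[0x10..0x14] <- [d5 b5 f6 c6 cf]
D3: mem[0x0e..0x15] <- [d5 b5 f6 c6 cf b5 3d 34]
D4: mem[0x14..0x15] <- [f6 c6]
D5: mem[0x01..0x04] <- [f6 c6 cf b5]
query mem[0x14]=0xf6, mem[0x17]=0x2d, mem[0x09]=0xcf, mem[0x02]=0xc6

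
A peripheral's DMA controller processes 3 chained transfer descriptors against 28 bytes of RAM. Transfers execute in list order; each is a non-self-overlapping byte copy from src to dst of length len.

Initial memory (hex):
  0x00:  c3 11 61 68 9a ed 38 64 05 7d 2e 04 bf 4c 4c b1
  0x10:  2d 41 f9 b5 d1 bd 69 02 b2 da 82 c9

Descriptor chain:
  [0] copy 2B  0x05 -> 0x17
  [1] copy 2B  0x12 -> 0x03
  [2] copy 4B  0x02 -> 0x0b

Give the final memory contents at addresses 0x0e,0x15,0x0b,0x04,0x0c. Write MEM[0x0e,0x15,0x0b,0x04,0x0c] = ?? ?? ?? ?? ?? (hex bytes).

MEM[0x0e,0x15,0x0b,0x04,0x0c] = ed bd 61 b5 f9

D0: mem[0x17..0x18] <- [ed 38]
D1: mem[0x03..0x04] <- [f9 b5]
D2: mem[0x0b..0x0e] <- [61 f9 b5 ed]
query mem[0x0e]=0xed, mem[0x15]=0xbd, mem[0x0b]=0x61, mem[0x04]=0xb5, mem[0x0c]=0xf9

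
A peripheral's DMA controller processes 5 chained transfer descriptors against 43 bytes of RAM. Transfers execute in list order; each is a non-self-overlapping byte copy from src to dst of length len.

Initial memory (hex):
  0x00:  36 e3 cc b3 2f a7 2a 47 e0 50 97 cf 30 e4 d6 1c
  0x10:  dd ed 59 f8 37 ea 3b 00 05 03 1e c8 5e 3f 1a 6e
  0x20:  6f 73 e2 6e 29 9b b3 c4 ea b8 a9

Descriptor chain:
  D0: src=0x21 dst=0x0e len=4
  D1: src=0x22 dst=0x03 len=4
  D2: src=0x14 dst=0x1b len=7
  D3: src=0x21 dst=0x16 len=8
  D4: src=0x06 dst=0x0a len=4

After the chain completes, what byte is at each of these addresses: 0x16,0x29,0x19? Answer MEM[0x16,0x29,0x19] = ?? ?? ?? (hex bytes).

MEM[0x16,0x29,0x19] = 1e b8 29

  after D0: wrote 4B at 0x0e = 73e26e29
  after D1: wrote 4B at 0x03 = e26e299b
  after D2: wrote 7B at 0x1b = 37ea3b0005031e
  after D3: wrote 8B at 0x16 = 1ee26e299bb3c4ea
  after D4: wrote 4B at 0x0a = 9b47e050
query mem[0x16]=0x1e, mem[0x29]=0xb8, mem[0x19]=0x29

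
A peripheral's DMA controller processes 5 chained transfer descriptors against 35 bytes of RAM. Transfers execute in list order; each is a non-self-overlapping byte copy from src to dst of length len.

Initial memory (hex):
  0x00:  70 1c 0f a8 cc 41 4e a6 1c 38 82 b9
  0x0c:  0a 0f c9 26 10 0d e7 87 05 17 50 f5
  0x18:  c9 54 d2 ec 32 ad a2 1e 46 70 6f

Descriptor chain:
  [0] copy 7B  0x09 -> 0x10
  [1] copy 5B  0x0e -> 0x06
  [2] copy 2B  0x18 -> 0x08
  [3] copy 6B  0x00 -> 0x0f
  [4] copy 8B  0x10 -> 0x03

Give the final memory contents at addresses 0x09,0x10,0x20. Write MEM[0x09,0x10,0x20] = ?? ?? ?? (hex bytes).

MEM[0x09,0x10,0x20] = 26 1c 46

[0] 0x09->0x10 len=7 : 38 82 b9 0a 0f c9 26
[1] 0x0e->0x06 len=5 : c9 26 38 82 b9
[2] 0x18->0x08 len=2 : c9 54
[3] 0x00->0x0f len=6 : 70 1c 0f a8 cc 41
[4] 0x10->0x03 len=8 : 1c 0f a8 cc 41 c9 26 f5
query mem[0x09]=0x26, mem[0x10]=0x1c, mem[0x20]=0x46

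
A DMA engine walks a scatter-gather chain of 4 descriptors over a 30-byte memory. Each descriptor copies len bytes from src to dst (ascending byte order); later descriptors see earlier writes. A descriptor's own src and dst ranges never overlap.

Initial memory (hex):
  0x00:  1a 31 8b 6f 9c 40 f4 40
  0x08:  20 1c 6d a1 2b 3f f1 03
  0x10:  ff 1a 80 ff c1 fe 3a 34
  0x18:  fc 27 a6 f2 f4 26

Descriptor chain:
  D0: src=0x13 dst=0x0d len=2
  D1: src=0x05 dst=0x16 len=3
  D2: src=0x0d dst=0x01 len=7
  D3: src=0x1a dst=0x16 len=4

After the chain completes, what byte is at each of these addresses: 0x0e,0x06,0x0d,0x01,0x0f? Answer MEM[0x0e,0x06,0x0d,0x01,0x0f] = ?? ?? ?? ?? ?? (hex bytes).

[0] 0x13->0x0d len=2 : ff c1
[1] 0x05->0x16 len=3 : 40 f4 40
[2] 0x0d->0x01 len=7 : ff c1 03 ff 1a 80 ff
[3] 0x1a->0x16 len=4 : a6 f2 f4 26
query mem[0x0e]=0xc1, mem[0x06]=0x80, mem[0x0d]=0xff, mem[0x01]=0xff, mem[0x0f]=0x03

MEM[0x0e,0x06,0x0d,0x01,0x0f] = c1 80 ff ff 03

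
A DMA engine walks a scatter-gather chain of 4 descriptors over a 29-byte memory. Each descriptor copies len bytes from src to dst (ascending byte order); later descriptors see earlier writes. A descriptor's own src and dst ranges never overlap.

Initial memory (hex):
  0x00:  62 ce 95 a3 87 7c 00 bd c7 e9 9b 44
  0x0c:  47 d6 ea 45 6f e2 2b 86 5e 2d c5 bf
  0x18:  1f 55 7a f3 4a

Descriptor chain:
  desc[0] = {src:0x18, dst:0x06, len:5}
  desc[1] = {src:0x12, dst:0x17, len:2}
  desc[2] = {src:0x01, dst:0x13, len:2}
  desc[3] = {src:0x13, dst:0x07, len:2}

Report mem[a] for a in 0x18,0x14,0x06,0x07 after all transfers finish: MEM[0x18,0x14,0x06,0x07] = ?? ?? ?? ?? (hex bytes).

#0 dst[0x06+5] := {0x1f,0x55,0x7a,0xf3,0x4a}
#1 dst[0x17+2] := {0x2b,0x86}
#2 dst[0x13+2] := {0xce,0x95}
#3 dst[0x07+2] := {0xce,0x95}
query mem[0x18]=0x86, mem[0x14]=0x95, mem[0x06]=0x1f, mem[0x07]=0xce

MEM[0x18,0x14,0x06,0x07] = 86 95 1f ce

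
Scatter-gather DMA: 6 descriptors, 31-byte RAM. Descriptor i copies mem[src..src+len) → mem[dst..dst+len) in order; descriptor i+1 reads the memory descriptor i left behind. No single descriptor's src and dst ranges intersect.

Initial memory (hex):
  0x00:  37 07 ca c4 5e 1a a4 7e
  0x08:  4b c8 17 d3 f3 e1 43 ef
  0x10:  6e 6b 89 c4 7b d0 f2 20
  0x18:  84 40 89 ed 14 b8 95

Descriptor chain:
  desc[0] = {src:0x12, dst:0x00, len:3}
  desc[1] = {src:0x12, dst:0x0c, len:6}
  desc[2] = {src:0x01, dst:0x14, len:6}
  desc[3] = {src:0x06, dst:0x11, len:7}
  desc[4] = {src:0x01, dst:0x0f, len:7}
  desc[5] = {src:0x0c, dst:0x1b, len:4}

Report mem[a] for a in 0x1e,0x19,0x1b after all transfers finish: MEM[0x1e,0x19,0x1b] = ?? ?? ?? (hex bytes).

MEM[0x1e,0x19,0x1b] = c4 a4 89

#0 dst[0x00+3] := {0x89,0xc4,0x7b}
#1 dst[0x0c+6] := {0x89,0xc4,0x7b,0xd0,0xf2,0x20}
#2 dst[0x14+6] := {0xc4,0x7b,0xc4,0x5e,0x1a,0xa4}
#3 dst[0x11+7] := {0xa4,0x7e,0x4b,0xc8,0x17,0xd3,0x89}
#4 dst[0x0f+7] := {0xc4,0x7b,0xc4,0x5e,0x1a,0xa4,0x7e}
#5 dst[0x1b+4] := {0x89,0xc4,0x7b,0xc4}
query mem[0x1e]=0xc4, mem[0x19]=0xa4, mem[0x1b]=0x89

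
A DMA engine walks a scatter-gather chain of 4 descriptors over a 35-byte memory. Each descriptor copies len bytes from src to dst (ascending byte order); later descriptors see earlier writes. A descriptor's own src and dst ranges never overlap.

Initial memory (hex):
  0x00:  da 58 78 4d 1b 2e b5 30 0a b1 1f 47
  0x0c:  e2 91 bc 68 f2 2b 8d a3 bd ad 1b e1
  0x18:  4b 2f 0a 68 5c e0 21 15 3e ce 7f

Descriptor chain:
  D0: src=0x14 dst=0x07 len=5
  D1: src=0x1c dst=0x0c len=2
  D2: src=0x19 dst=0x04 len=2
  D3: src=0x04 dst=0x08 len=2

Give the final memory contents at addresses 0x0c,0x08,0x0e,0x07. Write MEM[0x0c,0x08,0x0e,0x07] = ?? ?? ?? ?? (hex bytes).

#0 dst[0x07+5] := {0xbd,0xad,0x1b,0xe1,0x4b}
#1 dst[0x0c+2] := {0x5c,0xe0}
#2 dst[0x04+2] := {0x2f,0x0a}
#3 dst[0x08+2] := {0x2f,0x0a}
query mem[0x0c]=0x5c, mem[0x08]=0x2f, mem[0x0e]=0xbc, mem[0x07]=0xbd

MEM[0x0c,0x08,0x0e,0x07] = 5c 2f bc bd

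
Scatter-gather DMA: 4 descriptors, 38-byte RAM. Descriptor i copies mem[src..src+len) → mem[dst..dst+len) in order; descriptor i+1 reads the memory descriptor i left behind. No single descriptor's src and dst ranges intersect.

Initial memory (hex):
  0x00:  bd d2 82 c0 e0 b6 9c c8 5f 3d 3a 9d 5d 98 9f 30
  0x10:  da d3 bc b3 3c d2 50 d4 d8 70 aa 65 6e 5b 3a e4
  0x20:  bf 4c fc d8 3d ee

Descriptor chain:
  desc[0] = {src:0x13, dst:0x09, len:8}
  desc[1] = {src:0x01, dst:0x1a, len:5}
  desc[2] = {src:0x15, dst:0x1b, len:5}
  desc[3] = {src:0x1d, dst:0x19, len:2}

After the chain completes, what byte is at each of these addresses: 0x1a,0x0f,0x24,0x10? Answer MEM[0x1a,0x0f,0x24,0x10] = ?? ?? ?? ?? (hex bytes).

MEM[0x1a,0x0f,0x24,0x10] = d8 70 3d aa

D0: mem[0x09..0x10] <- [b3 3c d2 50 d4 d8 70 aa]
D1: mem[0x1a..0x1e] <- [d2 82 c0 e0 b6]
D2: mem[0x1b..0x1f] <- [d2 50 d4 d8 70]
D3: mem[0x19..0x1a] <- [d4 d8]
query mem[0x1a]=0xd8, mem[0x0f]=0x70, mem[0x24]=0x3d, mem[0x10]=0xaa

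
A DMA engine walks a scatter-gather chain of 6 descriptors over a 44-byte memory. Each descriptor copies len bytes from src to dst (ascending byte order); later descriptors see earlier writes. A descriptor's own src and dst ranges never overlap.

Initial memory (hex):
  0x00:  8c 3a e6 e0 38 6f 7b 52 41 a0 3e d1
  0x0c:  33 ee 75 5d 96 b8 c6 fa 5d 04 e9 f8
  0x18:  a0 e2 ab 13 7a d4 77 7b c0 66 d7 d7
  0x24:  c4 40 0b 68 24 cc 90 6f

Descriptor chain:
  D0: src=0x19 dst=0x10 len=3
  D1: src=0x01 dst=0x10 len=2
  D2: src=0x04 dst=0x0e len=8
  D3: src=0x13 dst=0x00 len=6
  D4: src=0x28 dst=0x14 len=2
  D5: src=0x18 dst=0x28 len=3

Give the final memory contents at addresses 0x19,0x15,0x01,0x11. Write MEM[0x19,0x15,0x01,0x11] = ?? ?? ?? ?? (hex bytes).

MEM[0x19,0x15,0x01,0x11] = e2 cc 3e 52

  after D0: wrote 3B at 0x10 = e2ab13
  after D1: wrote 2B at 0x10 = 3ae6
  after D2: wrote 8B at 0x0e = 386f7b5241a03ed1
  after D3: wrote 6B at 0x00 = a03ed1e9f8a0
  after D4: wrote 2B at 0x14 = 24cc
  after D5: wrote 3B at 0x28 = a0e2ab
query mem[0x19]=0xe2, mem[0x15]=0xcc, mem[0x01]=0x3e, mem[0x11]=0x52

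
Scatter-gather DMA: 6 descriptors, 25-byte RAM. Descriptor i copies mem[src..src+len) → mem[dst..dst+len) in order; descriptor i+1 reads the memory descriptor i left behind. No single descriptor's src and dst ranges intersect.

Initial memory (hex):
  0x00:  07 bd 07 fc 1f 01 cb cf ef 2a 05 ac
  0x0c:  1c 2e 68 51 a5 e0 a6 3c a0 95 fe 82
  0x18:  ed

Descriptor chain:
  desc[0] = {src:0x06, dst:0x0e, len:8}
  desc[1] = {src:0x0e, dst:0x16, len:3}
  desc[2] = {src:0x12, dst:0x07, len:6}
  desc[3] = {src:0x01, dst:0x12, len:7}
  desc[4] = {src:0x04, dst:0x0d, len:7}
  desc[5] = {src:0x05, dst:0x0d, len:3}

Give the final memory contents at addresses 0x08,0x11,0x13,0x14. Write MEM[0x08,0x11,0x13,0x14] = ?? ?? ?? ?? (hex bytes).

#0 dst[0x0e+8] := {0xcb,0xcf,0xef,0x2a,0x05,0xac,0x1c,0x2e}
#1 dst[0x16+3] := {0xcb,0xcf,0xef}
#2 dst[0x07+6] := {0x05,0xac,0x1c,0x2e,0xcb,0xcf}
#3 dst[0x12+7] := {0xbd,0x07,0xfc,0x1f,0x01,0xcb,0x05}
#4 dst[0x0d+7] := {0x1f,0x01,0xcb,0x05,0xac,0x1c,0x2e}
#5 dst[0x0d+3] := {0x01,0xcb,0x05}
query mem[0x08]=0xac, mem[0x11]=0xac, mem[0x13]=0x2e, mem[0x14]=0xfc

MEM[0x08,0x11,0x13,0x14] = ac ac 2e fc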